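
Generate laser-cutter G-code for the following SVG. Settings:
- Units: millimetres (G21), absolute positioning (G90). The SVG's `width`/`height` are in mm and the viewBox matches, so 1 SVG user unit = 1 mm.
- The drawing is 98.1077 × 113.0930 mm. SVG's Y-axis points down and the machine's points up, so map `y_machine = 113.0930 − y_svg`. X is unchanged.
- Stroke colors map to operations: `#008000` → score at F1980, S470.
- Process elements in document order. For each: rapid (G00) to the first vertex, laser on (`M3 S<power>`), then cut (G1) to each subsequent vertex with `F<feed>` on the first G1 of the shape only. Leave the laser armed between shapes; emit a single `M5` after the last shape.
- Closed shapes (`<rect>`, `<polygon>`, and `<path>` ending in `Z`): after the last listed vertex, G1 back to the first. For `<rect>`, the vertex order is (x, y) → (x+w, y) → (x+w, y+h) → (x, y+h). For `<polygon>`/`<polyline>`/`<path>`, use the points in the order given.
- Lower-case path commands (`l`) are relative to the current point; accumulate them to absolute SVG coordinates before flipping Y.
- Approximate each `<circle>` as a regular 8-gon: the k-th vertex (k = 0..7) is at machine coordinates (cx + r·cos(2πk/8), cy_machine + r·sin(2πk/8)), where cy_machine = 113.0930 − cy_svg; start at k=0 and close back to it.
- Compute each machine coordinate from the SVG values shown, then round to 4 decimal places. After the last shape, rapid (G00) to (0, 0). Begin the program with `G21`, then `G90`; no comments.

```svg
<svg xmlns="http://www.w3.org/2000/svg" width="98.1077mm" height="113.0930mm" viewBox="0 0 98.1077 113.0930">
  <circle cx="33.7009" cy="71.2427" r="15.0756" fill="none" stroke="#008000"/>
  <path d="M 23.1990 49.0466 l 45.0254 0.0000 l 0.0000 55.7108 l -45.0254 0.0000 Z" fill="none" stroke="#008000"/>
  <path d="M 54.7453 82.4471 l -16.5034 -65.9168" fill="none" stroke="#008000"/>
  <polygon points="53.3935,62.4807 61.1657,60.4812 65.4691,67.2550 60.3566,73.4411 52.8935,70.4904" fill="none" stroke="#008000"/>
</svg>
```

G21
G90
G00 X48.7765 Y41.8503
M3 S470
G1 X44.3610 Y52.5104 F1980
G1 X33.7009 Y56.9259
G1 X23.0408 Y52.5104
G1 X18.6253 Y41.8503
G1 X23.0408 Y31.1902
G1 X33.7009 Y26.7747
G1 X44.3610 Y31.1902
G1 X48.7765 Y41.8503
G00 X23.1990 Y64.0464
M3 S470
G1 X68.2244 Y64.0464 F1980
G1 X68.2244 Y8.3356
G1 X23.1990 Y8.3356
G1 X23.1990 Y64.0464
G00 X54.7453 Y30.6459
M3 S470
G1 X38.2419 Y96.5627 F1980
G00 X53.3935 Y50.6123
M3 S470
G1 X61.1657 Y52.6118 F1980
G1 X65.4691 Y45.8380
G1 X60.3566 Y39.6519
G1 X52.8935 Y42.6026
G1 X53.3935 Y50.6123
M5
G00 X0.0000 Y0.0000

Since the viewBox matches the mm dimensions, user units are millimetres directly. The only transform is the Y-flip y_m = 113.0930 − y_svg.

Shape 1 is a circle drawn with `<circle>`. Its stroke #008000 means score at S470, F1980. After flipping Y the toolpath is (48.7765,41.8503) → (44.3610,52.5104) → (33.7009,56.9259) → (23.0408,52.5104) → (18.6253,41.8503) → (23.0408,31.1902) → (33.7009,26.7747) → (44.3610,31.1902) → (48.7765,41.8503), returning to the start.

Shape 2 is a rectangle drawn with `<path>`. Its stroke #008000 means score at S470, F1980. After flipping Y the toolpath is (23.1990,64.0464) → (68.2244,64.0464) → (68.2244,8.3356) → (23.1990,8.3356) → (23.1990,64.0464), returning to the start.

Shape 3 is a line segment drawn with `<path>`. Its stroke #008000 means score at S470, F1980. After flipping Y the toolpath is (54.7453,30.6459) → (38.2419,96.5627).

Shape 4 is a regular polygon drawn with `<polygon>`. Its stroke #008000 means score at S470, F1980. After flipping Y the toolpath is (53.3935,50.6123) → (61.1657,52.6118) → (65.4691,45.8380) → (60.3566,39.6519) → (52.8935,42.6026) → (53.3935,50.6123), returning to the start.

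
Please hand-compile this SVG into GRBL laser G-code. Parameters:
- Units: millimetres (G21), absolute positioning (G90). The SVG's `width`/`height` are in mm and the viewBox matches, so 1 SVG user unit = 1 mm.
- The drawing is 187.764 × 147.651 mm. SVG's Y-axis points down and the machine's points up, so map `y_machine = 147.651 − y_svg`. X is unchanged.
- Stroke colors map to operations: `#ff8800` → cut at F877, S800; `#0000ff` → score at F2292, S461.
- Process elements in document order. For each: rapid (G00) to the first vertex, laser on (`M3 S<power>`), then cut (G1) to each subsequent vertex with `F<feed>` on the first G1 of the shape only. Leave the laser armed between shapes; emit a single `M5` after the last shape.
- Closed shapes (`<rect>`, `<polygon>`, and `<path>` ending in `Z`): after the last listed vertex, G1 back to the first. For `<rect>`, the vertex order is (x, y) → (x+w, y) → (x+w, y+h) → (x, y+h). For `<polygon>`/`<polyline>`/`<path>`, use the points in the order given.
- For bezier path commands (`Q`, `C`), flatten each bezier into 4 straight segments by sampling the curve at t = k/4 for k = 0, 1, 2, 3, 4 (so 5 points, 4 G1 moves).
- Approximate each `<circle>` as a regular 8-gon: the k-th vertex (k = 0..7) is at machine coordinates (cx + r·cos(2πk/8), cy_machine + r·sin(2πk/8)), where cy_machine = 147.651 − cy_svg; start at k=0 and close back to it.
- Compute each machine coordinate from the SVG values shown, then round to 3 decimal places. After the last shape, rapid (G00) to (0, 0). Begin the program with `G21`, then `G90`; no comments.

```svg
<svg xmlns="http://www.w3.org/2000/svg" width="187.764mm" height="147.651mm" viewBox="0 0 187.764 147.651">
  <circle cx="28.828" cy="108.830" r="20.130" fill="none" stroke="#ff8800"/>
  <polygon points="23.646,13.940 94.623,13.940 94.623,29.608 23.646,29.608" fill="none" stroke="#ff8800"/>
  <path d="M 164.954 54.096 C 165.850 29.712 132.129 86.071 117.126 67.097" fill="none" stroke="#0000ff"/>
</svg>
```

G21
G90
G00 X48.958 Y38.821
M3 S800
G1 X43.062 Y53.055 F877
G1 X28.828 Y58.951
G1 X14.594 Y53.055
G1 X8.698 Y38.821
G1 X14.594 Y24.587
G1 X28.828 Y18.691
G1 X43.062 Y24.587
G1 X48.958 Y38.821
G00 X23.646 Y133.711
M3 S800
G1 X94.623 Y133.711 F877
G1 X94.623 Y118.043
G1 X23.646 Y118.043
G1 X23.646 Y133.711
G00 X164.954 Y93.555
M3 S461
G1 X159.969 Y99.142 F2292
G1 X147.002 Y89.083
G1 X131.055 Y78.010
G1 X117.126 Y80.554
M5
G00 X0.000 Y0.000

Since the viewBox matches the mm dimensions, user units are millimetres directly. The only transform is the Y-flip y_m = 147.651 − y_svg.

Shape 1 is a circle drawn with `<circle>`. Its stroke #ff8800 means cut at S800, F877. After flipping Y the toolpath is (48.958,38.821) → (43.062,53.055) → (28.828,58.951) → (14.594,53.055) → (8.698,38.821) → (14.594,24.587) → (28.828,18.691) → (43.062,24.587) → (48.958,38.821), returning to the start.

Shape 2 is a rectangle drawn with `<polygon>`. Its stroke #ff8800 means cut at S800, F877. After flipping Y the toolpath is (23.646,133.711) → (94.623,133.711) → (94.623,118.043) → (23.646,118.043) → (23.646,133.711), returning to the start.

Shape 3 is a cubic bezier drawn with `<path>`. Its stroke #0000ff means score at S461, F2292. After flipping Y the toolpath is (164.954,93.555) → (159.969,99.142) → (147.002,89.083) → (131.055,78.010) → (117.126,80.554).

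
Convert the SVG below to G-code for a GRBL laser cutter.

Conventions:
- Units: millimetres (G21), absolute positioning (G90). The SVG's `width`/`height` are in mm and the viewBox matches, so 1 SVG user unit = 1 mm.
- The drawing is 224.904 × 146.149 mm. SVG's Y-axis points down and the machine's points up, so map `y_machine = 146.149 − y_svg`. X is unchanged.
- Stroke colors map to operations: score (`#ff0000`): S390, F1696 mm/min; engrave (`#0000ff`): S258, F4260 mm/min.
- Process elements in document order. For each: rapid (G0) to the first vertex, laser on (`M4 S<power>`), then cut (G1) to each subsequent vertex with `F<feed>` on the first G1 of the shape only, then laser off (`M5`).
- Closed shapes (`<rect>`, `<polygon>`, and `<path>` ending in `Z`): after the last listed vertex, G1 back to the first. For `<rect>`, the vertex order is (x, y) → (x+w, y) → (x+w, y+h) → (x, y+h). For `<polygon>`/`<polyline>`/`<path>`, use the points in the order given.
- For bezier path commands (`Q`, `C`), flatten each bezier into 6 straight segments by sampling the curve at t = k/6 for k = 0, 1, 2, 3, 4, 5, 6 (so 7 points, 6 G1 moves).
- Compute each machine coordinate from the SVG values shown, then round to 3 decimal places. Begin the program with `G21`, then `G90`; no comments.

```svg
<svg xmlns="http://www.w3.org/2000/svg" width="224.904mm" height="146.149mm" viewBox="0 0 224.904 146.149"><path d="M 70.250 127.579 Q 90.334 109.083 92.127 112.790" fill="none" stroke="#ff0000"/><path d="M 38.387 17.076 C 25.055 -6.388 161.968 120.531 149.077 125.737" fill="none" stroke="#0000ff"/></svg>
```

G21
G90
G0 X70.250 Y18.570
M4 S390
G1 X76.437 Y24.119 F1696
G1 X81.607 Y28.434
G1 X85.761 Y31.515
G1 X88.899 Y33.363
G1 X91.021 Y33.978
G1 X92.127 Y33.359
M5
G0 X38.387 Y129.073
M4 S258
G1 X42.852 Y129.533 F4260
G1 X64.024 Y112.487
G1 X93.567 Y85.494
G1 X123.146 Y56.111
G1 X144.428 Y31.898
G1 X149.077 Y20.412
M5

1 u = 1 mm; y_m = 146.149 − y.

[1] `<path>` quadratic bezier, #ff0000→score S390 F1696: (70.250,18.570) → (76.437,24.119) → (81.607,28.434) → (85.761,31.515) → (88.899,33.363) → (91.021,33.978) → (92.127,33.359)

[2] `<path>` cubic bezier, #0000ff→engrave S258 F4260: (38.387,129.073) → (42.852,129.533) → (64.024,112.487) → (93.567,85.494) → (123.146,56.111) → (144.428,31.898) → (149.077,20.412)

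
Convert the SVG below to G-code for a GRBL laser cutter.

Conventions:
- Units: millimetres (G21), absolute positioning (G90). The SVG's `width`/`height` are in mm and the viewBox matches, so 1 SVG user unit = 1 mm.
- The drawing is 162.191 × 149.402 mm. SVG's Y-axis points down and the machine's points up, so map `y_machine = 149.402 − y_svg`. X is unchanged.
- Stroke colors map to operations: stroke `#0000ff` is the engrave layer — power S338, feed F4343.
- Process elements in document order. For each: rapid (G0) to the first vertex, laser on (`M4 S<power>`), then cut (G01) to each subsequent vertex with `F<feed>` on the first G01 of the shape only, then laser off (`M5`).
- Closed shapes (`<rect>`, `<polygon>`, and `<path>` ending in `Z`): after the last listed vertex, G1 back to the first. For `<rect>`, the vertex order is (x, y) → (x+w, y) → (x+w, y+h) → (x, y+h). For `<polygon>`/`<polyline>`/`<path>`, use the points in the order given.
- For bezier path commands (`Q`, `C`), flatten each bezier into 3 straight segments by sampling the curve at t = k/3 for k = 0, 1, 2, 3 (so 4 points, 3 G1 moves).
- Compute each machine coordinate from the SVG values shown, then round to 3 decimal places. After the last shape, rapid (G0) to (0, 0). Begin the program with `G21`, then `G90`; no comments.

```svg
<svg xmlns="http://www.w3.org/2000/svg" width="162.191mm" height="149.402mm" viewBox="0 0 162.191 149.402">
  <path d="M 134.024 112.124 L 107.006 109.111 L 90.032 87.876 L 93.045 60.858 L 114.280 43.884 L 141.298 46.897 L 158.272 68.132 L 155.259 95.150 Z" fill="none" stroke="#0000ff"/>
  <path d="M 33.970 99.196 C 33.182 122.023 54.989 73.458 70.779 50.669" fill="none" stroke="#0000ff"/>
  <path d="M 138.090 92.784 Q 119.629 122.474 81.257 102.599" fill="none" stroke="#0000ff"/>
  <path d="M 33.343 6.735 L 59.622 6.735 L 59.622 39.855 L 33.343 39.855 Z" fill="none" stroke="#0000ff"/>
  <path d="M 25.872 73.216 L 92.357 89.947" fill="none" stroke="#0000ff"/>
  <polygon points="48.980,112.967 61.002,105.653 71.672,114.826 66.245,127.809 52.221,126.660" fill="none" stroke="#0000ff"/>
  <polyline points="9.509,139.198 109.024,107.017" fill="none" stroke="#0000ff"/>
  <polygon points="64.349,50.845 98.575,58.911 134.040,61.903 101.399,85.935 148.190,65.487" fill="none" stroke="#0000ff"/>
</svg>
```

viewBox `0 0 162.191 149.402` with mm width/height → 1 unit = 1 mm. Flip: y_m = 149.402 − y_svg.

**Shape 1** — `<path>` regular polygon, stroke `#0000ff` → engrave (S338, F4343). Machine vertices: (134.024,37.278) → (107.006,40.291) → (90.032,61.526) → (93.045,88.544) → (114.280,105.518) → (141.298,102.505) → (158.272,81.270) → (155.259,54.252) → (134.024,37.278). Closed: final G1 returns to the first vertex.

**Shape 2** — `<path>` cubic bezier, stroke `#0000ff` → engrave (S338, F4343). Control points (SVG): P0=(33.970,99.196), P1=(33.182,122.023), P2=(54.989,73.458), P3=(70.779,50.669); sampled at t=k/3. Machine vertices: (33.970,50.206) → (39.654,47.578) → (54.043,70.951) → (70.779,98.733). Open path.

**Shape 3** — `<path>` quadratic bezier, stroke `#0000ff` → engrave (S338, F4343). Control points (SVG): P0=(138.090,92.784), P1=(119.629,122.474), P2=(81.257,102.599); sampled at t=k/3. Machine vertices: (138.090,56.618) → (123.570,42.332) → (104.626,39.060) → (81.257,46.803). Open path.

**Shape 4** — `<path>` rectangle, stroke `#0000ff` → engrave (S338, F4343). Machine vertices: (33.343,142.667) → (59.622,142.667) → (59.622,109.547) → (33.343,109.547) → (33.343,142.667). Closed: final G1 returns to the first vertex.

**Shape 5** — `<path>` line segment, stroke `#0000ff` → engrave (S338, F4343). Machine vertices: (25.872,76.186) → (92.357,59.455). Open path.

**Shape 6** — `<polygon>` regular polygon, stroke `#0000ff` → engrave (S338, F4343). Machine vertices: (48.980,36.435) → (61.002,43.749) → (71.672,34.576) → (66.245,21.593) → (52.221,22.742) → (48.980,36.435). Closed: final G1 returns to the first vertex.

**Shape 7** — `<polyline>` line segment, stroke `#0000ff` → engrave (S338, F4343). Machine vertices: (9.509,10.204) → (109.024,42.385). Open path.

**Shape 8** — `<polygon>` closed polygon, stroke `#0000ff` → engrave (S338, F4343). Machine vertices: (64.349,98.557) → (98.575,90.491) → (134.040,87.499) → (101.399,63.467) → (148.190,83.915) → (64.349,98.557). Closed: final G1 returns to the first vertex.

G21
G90
G0 X134.024 Y37.278
M4 S338
G01 X107.006 Y40.291 F4343
G01 X90.032 Y61.526
G01 X93.045 Y88.544
G01 X114.280 Y105.518
G01 X141.298 Y102.505
G01 X158.272 Y81.270
G01 X155.259 Y54.252
G01 X134.024 Y37.278
M5
G0 X33.970 Y50.206
M4 S338
G01 X39.654 Y47.578 F4343
G01 X54.043 Y70.951
G01 X70.779 Y98.733
M5
G0 X138.090 Y56.618
M4 S338
G01 X123.570 Y42.332 F4343
G01 X104.626 Y39.060
G01 X81.257 Y46.803
M5
G0 X33.343 Y142.667
M4 S338
G01 X59.622 Y142.667 F4343
G01 X59.622 Y109.547
G01 X33.343 Y109.547
G01 X33.343 Y142.667
M5
G0 X25.872 Y76.186
M4 S338
G01 X92.357 Y59.455 F4343
M5
G0 X48.980 Y36.435
M4 S338
G01 X61.002 Y43.749 F4343
G01 X71.672 Y34.576
G01 X66.245 Y21.593
G01 X52.221 Y22.742
G01 X48.980 Y36.435
M5
G0 X9.509 Y10.204
M4 S338
G01 X109.024 Y42.385 F4343
M5
G0 X64.349 Y98.557
M4 S338
G01 X98.575 Y90.491 F4343
G01 X134.040 Y87.499
G01 X101.399 Y63.467
G01 X148.190 Y83.915
G01 X64.349 Y98.557
M5
G0 X0.000 Y0.000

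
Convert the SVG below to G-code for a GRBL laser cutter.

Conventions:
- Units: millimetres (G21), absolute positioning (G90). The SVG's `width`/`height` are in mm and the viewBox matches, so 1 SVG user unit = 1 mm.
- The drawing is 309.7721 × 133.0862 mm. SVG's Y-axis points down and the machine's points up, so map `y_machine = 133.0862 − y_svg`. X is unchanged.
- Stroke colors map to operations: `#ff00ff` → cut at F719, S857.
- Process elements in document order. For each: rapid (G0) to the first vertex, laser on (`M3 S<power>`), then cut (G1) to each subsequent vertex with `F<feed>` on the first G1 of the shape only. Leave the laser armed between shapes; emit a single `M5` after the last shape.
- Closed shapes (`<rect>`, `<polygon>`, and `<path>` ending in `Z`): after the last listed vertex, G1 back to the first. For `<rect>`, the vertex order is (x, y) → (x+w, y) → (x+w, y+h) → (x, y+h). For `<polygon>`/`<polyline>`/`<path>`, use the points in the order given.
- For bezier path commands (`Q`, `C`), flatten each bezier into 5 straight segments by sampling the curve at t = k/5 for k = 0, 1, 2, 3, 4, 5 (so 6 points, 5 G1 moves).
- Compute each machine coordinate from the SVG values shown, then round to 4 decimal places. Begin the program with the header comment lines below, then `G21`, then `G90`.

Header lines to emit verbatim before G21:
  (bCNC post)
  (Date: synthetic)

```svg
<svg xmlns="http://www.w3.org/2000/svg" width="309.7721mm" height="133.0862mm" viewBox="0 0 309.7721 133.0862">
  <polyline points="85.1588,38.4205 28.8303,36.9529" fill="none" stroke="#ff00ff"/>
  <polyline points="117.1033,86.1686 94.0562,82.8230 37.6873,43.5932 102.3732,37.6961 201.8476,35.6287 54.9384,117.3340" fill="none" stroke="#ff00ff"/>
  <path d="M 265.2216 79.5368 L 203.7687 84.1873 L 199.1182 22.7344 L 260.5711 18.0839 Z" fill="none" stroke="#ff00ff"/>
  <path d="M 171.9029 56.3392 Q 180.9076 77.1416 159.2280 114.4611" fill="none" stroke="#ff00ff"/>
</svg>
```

(bCNC post)
(Date: synthetic)
G21
G90
G0 X85.1588 Y94.6657
M3 S857
G1 X28.8303 Y96.1333 F719
G0 X117.1033 Y46.9176
M3 S857
G1 X94.0562 Y50.2632 F719
G1 X37.6873 Y89.4930
G1 X102.3732 Y95.3901
G1 X201.8476 Y97.4575
G1 X54.9384 Y15.7522
G0 X265.2216 Y53.5494
M3 S857
G1 X203.7687 Y48.8989 F719
G1 X199.1182 Y110.3518
G1 X260.5711 Y115.0023
G1 X265.2216 Y53.5494
G0 X171.9029 Y76.7470
M3 S857
G1 X174.2774 Y67.7654 F719
G1 X174.1972 Y57.4623
G1 X171.6622 Y45.8380
G1 X166.6725 Y32.8922
G1 X159.2280 Y18.6251
M5

1 u = 1 mm; y_m = 133.0862 − y.

[1] `<polyline>` line segment, #ff00ff→cut S857 F719: (85.1588,94.6657) → (28.8303,96.1333)

[2] `<polyline>` open polyline, #ff00ff→cut S857 F719: (117.1033,46.9176) → (94.0562,50.2632) → (37.6873,89.4930) → (102.3732,95.3901) → (201.8476,97.4575) → (54.9384,15.7522)

[3] `<path>` regular polygon, #ff00ff→cut S857 F719: (265.2216,53.5494) → (203.7687,48.8989) → (199.1182,110.3518) → (260.5711,115.0023) → (265.2216,53.5494) (closed)

[4] `<path>` quadratic bezier, #ff00ff→cut S857 F719: (171.9029,76.7470) → (174.2774,67.7654) → (174.1972,57.4623) → (171.6622,45.8380) → (166.6725,32.8922) → (159.2280,18.6251)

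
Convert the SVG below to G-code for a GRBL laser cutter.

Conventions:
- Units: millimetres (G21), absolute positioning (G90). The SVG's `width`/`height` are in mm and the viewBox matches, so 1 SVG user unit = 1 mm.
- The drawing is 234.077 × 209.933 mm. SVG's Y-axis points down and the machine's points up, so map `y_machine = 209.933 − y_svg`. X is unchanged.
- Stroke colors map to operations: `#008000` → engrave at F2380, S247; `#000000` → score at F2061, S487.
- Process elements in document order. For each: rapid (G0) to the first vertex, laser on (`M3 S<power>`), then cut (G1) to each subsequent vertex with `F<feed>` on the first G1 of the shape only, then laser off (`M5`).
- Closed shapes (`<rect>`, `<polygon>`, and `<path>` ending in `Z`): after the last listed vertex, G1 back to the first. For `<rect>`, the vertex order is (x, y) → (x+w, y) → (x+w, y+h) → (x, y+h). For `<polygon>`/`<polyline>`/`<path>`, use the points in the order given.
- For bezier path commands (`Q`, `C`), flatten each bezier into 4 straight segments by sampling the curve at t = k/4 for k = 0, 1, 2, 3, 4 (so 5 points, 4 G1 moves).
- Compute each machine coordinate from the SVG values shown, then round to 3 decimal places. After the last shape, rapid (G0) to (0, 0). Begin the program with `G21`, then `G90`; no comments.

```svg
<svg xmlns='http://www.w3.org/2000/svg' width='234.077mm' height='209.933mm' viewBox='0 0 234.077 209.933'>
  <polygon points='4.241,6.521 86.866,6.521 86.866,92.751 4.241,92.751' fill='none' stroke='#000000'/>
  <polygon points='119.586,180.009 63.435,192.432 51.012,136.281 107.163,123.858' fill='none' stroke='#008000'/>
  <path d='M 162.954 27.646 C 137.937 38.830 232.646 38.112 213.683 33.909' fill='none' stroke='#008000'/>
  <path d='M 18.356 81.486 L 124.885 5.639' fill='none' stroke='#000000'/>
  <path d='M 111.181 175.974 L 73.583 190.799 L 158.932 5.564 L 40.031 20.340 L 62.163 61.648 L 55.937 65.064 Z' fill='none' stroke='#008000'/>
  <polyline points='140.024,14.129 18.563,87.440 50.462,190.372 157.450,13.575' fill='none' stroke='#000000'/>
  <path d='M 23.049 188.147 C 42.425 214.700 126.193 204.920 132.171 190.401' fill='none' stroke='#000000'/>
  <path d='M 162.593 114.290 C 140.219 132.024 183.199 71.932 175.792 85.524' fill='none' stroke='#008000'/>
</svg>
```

1 u = 1 mm; y_m = 209.933 − y.

[1] `<polygon>` rectangle, #000000→score S487 F2061: (4.241,203.412) → (86.866,203.412) → (86.866,117.182) → (4.241,117.182) → (4.241,203.412) (closed)

[2] `<polygon>` regular polygon, #008000→engrave S247 F2380: (119.586,29.924) → (63.435,17.501) → (51.012,73.652) → (107.163,86.075) → (119.586,29.924) (closed)

[3] `<path>` cubic bezier, #008000→engrave S247 F2380: (162.954,182.287) → (162.993,175.999) → (186.048,173.385) → (210.239,173.657) → (213.683,176.024)

[4] `<path>` line segment, #000000→score S487 F2061: (18.356,128.447) → (124.885,204.294)

[5] `<path>` closed polygon, #008000→engrave S247 F2380: (111.181,33.959) → (73.583,19.134) → (158.932,204.369) → (40.031,189.593) → (62.163,148.285) → (55.937,144.869) → (111.181,33.959) (closed)

[6] `<polyline>` open polyline, #000000→score S487 F2061: (140.024,195.804) → (18.563,122.493) → (50.462,19.561) → (157.450,196.358)

[7] `<path>` cubic bezier, #000000→score S487 F2061: (23.049,21.786) → (47.433,8.190) → (82.634,5.257) → (115.323,10.025) → (132.171,19.532)

[8] `<path>` cubic bezier, #008000→engrave S247 F2380: (162.593,95.643) → (156.258,94.568) → (163.580,108.473) → (173.708,123.155) → (175.792,124.409)

G21
G90
G0 X4.241 Y203.412
M3 S487
G1 X86.866 Y203.412 F2061
G1 X86.866 Y117.182
G1 X4.241 Y117.182
G1 X4.241 Y203.412
M5
G0 X119.586 Y29.924
M3 S247
G1 X63.435 Y17.501 F2380
G1 X51.012 Y73.652
G1 X107.163 Y86.075
G1 X119.586 Y29.924
M5
G0 X162.954 Y182.287
M3 S247
G1 X162.993 Y175.999 F2380
G1 X186.048 Y173.385
G1 X210.239 Y173.657
G1 X213.683 Y176.024
M5
G0 X18.356 Y128.447
M3 S487
G1 X124.885 Y204.294 F2061
M5
G0 X111.181 Y33.959
M3 S247
G1 X73.583 Y19.134 F2380
G1 X158.932 Y204.369
G1 X40.031 Y189.593
G1 X62.163 Y148.285
G1 X55.937 Y144.869
G1 X111.181 Y33.959
M5
G0 X140.024 Y195.804
M3 S487
G1 X18.563 Y122.493 F2061
G1 X50.462 Y19.561
G1 X157.450 Y196.358
M5
G0 X23.049 Y21.786
M3 S487
G1 X47.433 Y8.190 F2061
G1 X82.634 Y5.257
G1 X115.323 Y10.025
G1 X132.171 Y19.532
M5
G0 X162.593 Y95.643
M3 S247
G1 X156.258 Y94.568 F2380
G1 X163.580 Y108.473
G1 X173.708 Y123.155
G1 X175.792 Y124.409
M5
G0 X0.000 Y0.000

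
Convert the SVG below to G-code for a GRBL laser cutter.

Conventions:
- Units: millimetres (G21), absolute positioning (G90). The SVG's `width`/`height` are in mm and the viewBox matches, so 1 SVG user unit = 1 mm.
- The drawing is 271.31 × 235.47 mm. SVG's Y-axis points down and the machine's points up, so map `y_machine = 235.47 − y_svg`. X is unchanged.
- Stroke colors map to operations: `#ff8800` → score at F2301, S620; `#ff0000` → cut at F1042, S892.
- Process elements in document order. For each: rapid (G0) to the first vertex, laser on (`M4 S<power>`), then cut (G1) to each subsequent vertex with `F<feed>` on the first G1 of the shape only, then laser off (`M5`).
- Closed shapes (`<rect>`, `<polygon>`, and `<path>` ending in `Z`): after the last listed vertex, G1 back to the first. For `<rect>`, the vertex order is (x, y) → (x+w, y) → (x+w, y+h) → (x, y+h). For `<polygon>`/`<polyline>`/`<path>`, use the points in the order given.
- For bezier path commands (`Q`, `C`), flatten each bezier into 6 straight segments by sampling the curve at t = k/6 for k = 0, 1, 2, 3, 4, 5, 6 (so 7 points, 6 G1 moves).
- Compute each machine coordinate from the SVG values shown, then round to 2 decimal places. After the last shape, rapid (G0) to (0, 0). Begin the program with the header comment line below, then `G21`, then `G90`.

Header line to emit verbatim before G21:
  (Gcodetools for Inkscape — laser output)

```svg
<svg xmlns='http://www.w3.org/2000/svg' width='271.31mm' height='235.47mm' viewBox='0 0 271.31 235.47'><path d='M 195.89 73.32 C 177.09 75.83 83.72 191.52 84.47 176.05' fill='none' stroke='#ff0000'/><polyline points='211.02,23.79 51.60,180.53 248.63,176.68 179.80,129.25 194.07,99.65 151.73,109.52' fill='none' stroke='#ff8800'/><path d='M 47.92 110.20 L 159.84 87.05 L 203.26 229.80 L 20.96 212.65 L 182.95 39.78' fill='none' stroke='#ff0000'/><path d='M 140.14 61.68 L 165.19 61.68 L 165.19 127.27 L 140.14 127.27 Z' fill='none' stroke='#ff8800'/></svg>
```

(Gcodetools for Inkscape — laser output)
G21
G90
G0 X195.89 Y162.15
M4 S892
G1 X181.06 Y152.59 F1042
G1 X158.48 Y130.96
G1 X132.85 Y104.04
G1 X108.85 Y78.62
G1 X91.16 Y61.48
G1 X84.47 Y59.42
M5
G0 X211.02 Y211.68
M4 S620
G1 X51.60 Y54.94 F2301
G1 X248.63 Y58.79
G1 X179.80 Y106.22
G1 X194.07 Y135.82
G1 X151.73 Y125.95
M5
G0 X47.92 Y125.27
M4 S892
G1 X159.84 Y148.42 F1042
G1 X203.26 Y5.67
G1 X20.96 Y22.82
G1 X182.95 Y195.69
M5
G0 X140.14 Y173.79
M4 S620
G1 X165.19 Y173.79 F2301
G1 X165.19 Y108.20
G1 X140.14 Y108.20
G1 X140.14 Y173.79
M5
G0 X0.00 Y0.00

Since the viewBox matches the mm dimensions, user units are millimetres directly. The only transform is the Y-flip y_m = 235.47 − y_svg.

Shape 1 is a cubic bezier drawn with `<path>`. Its stroke #ff0000 means cut at S892, F1042. After flipping Y the toolpath is (195.89,162.15) → (181.06,152.59) → (158.48,130.96) → (132.85,104.04) → (108.85,78.62) → (91.16,61.48) → (84.47,59.42).

Shape 2 is a open polyline drawn with `<polyline>`. Its stroke #ff8800 means score at S620, F2301. After flipping Y the toolpath is (211.02,211.68) → (51.60,54.94) → (248.63,58.79) → (179.80,106.22) → (194.07,135.82) → (151.73,125.95).

Shape 3 is a open polyline drawn with `<path>`. Its stroke #ff0000 means cut at S892, F1042. After flipping Y the toolpath is (47.92,125.27) → (159.84,148.42) → (203.26,5.67) → (20.96,22.82) → (182.95,195.69).

Shape 4 is a rectangle drawn with `<path>`. Its stroke #ff8800 means score at S620, F2301. After flipping Y the toolpath is (140.14,173.79) → (165.19,173.79) → (165.19,108.20) → (140.14,108.20) → (140.14,173.79), returning to the start.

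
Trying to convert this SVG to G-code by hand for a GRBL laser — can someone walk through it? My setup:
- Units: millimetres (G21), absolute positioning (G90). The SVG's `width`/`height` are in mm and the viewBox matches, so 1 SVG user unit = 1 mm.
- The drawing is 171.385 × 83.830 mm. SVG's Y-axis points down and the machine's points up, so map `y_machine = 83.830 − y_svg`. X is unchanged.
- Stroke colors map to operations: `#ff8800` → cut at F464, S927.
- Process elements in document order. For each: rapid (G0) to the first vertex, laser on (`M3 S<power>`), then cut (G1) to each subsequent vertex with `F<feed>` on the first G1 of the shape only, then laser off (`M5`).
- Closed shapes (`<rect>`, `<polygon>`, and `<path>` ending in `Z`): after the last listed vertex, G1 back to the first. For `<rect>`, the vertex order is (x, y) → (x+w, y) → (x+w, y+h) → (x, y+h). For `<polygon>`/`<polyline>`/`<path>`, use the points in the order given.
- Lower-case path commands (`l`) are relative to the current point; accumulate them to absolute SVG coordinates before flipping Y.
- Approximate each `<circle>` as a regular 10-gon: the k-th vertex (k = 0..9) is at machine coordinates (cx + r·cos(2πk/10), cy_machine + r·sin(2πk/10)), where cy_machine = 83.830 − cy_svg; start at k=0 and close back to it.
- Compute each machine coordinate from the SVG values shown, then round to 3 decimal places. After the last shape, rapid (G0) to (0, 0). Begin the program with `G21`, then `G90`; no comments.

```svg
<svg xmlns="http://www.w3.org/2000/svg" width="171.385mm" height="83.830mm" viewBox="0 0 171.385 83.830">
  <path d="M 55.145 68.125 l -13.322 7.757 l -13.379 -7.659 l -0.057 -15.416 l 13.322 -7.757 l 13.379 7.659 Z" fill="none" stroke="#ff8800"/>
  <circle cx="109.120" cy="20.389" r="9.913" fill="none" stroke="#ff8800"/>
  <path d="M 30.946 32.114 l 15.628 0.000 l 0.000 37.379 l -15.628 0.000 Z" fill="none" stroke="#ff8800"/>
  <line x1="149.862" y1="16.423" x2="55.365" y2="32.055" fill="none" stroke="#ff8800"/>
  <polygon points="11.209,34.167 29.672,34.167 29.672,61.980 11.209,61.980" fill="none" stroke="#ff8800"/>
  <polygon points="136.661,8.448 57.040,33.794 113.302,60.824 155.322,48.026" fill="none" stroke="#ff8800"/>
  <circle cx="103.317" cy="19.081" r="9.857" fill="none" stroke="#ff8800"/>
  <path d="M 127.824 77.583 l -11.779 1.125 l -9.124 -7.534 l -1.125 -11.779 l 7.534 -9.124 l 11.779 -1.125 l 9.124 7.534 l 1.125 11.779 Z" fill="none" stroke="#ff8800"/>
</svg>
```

G21
G90
G0 X55.145 Y15.705
M3 S927
G1 X41.823 Y7.948 F464
G1 X28.444 Y15.607
G1 X28.387 Y31.023
G1 X41.709 Y38.780
G1 X55.088 Y31.121
G1 X55.145 Y15.705
M5
G0 X119.033 Y63.441
M3 S927
G1 X117.140 Y69.268 F464
G1 X112.183 Y72.869
G1 X106.057 Y72.869
G1 X101.100 Y69.268
G1 X99.207 Y63.441
G1 X101.100 Y57.614
G1 X106.057 Y54.013
G1 X112.183 Y54.013
G1 X117.140 Y57.614
G1 X119.033 Y63.441
M5
G0 X30.946 Y51.716
M3 S927
G1 X46.574 Y51.716 F464
G1 X46.574 Y14.337
G1 X30.946 Y14.337
G1 X30.946 Y51.716
M5
G0 X149.862 Y67.407
M3 S927
G1 X55.365 Y51.775 F464
M5
G0 X11.209 Y49.663
M3 S927
G1 X29.672 Y49.663 F464
G1 X29.672 Y21.850
G1 X11.209 Y21.850
G1 X11.209 Y49.663
M5
G0 X136.661 Y75.382
M3 S927
G1 X57.040 Y50.036 F464
G1 X113.302 Y23.006
G1 X155.322 Y35.804
G1 X136.661 Y75.382
M5
G0 X113.174 Y64.749
M3 S927
G1 X111.291 Y70.543 F464
G1 X106.363 Y74.124
G1 X100.271 Y74.124
G1 X95.343 Y70.543
G1 X93.460 Y64.749
G1 X95.343 Y58.955
G1 X100.271 Y55.374
G1 X106.363 Y55.374
G1 X111.291 Y58.955
G1 X113.174 Y64.749
M5
G0 X127.824 Y6.247
M3 S927
G1 X116.045 Y5.122 F464
G1 X106.921 Y12.656
G1 X105.796 Y24.435
G1 X113.330 Y33.559
G1 X125.109 Y34.684
G1 X134.233 Y27.150
G1 X135.358 Y15.371
G1 X127.824 Y6.247
M5
G0 X0.000 Y0.000

Since the viewBox matches the mm dimensions, user units are millimetres directly. The only transform is the Y-flip y_m = 83.830 − y_svg.

Shape 1 is a regular polygon drawn with `<path>`. Its stroke #ff8800 means cut at S927, F464. After flipping Y the toolpath is (55.145,15.705) → (41.823,7.948) → (28.444,15.607) → (28.387,31.023) → (41.709,38.780) → (55.088,31.121) → (55.145,15.705), returning to the start.

Shape 2 is a circle drawn with `<circle>`. Its stroke #ff8800 means cut at S927, F464. After flipping Y the toolpath is (119.033,63.441) → (117.140,69.268) → (112.183,72.869) → (106.057,72.869) → (101.100,69.268) → (99.207,63.441) → (101.100,57.614) → (106.057,54.013) → (112.183,54.013) → (117.140,57.614) → (119.033,63.441), returning to the start.

Shape 3 is a rectangle drawn with `<path>`. Its stroke #ff8800 means cut at S927, F464. After flipping Y the toolpath is (30.946,51.716) → (46.574,51.716) → (46.574,14.337) → (30.946,14.337) → (30.946,51.716), returning to the start.

Shape 4 is a line segment drawn with `<line>`. Its stroke #ff8800 means cut at S927, F464. After flipping Y the toolpath is (149.862,67.407) → (55.365,51.775).

Shape 5 is a rectangle drawn with `<polygon>`. Its stroke #ff8800 means cut at S927, F464. After flipping Y the toolpath is (11.209,49.663) → (29.672,49.663) → (29.672,21.850) → (11.209,21.850) → (11.209,49.663), returning to the start.

Shape 6 is a closed polygon drawn with `<polygon>`. Its stroke #ff8800 means cut at S927, F464. After flipping Y the toolpath is (136.661,75.382) → (57.040,50.036) → (113.302,23.006) → (155.322,35.804) → (136.661,75.382), returning to the start.

Shape 7 is a circle drawn with `<circle>`. Its stroke #ff8800 means cut at S927, F464. After flipping Y the toolpath is (113.174,64.749) → (111.291,70.543) → (106.363,74.124) → (100.271,74.124) → (95.343,70.543) → (93.460,64.749) → (95.343,58.955) → (100.271,55.374) → (106.363,55.374) → (111.291,58.955) → (113.174,64.749), returning to the start.

Shape 8 is a regular polygon drawn with `<path>`. Its stroke #ff8800 means cut at S927, F464. After flipping Y the toolpath is (127.824,6.247) → (116.045,5.122) → (106.921,12.656) → (105.796,24.435) → (113.330,33.559) → (125.109,34.684) → (134.233,27.150) → (135.358,15.371) → (127.824,6.247), returning to the start.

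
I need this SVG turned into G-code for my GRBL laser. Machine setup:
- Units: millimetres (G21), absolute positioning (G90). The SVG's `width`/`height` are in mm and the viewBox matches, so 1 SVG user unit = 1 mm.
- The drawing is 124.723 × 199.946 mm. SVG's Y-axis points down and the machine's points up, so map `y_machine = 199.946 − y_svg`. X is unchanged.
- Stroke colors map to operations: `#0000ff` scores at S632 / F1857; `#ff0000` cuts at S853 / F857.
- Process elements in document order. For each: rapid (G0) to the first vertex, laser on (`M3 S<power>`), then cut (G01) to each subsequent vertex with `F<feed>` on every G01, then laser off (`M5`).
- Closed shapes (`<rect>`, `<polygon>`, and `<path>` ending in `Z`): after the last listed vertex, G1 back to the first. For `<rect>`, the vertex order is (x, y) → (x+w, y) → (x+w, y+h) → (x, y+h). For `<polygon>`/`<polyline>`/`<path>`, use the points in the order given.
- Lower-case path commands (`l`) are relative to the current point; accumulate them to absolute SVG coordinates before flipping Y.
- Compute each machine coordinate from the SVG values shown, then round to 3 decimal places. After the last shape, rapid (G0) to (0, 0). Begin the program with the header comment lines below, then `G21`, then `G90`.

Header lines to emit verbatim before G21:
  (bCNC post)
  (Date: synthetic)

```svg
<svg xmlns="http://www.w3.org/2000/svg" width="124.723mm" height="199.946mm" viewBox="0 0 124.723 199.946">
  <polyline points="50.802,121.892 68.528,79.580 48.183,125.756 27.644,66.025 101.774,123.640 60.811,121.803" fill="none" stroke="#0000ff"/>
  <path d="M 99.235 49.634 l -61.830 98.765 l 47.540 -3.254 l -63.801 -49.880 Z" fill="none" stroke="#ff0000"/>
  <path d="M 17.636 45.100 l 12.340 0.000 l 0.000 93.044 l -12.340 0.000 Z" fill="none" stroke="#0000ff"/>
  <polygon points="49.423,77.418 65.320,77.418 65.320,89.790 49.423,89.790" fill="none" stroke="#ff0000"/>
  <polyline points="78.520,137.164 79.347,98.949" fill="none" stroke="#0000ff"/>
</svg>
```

1 u = 1 mm; y_m = 199.946 − y.

[1] `<polyline>` open polyline, #0000ff→score S632 F1857: (50.802,78.054) → (68.528,120.366) → (48.183,74.190) → (27.644,133.921) → (101.774,76.306) → (60.811,78.143)

[2] `<path>` closed polygon, #ff0000→cut S853 F857: (99.235,150.312) → (37.405,51.547) → (84.945,54.801) → (21.144,104.681) → (99.235,150.312) (closed)

[3] `<path>` rectangle, #0000ff→score S632 F1857: (17.636,154.846) → (29.976,154.846) → (29.976,61.802) → (17.636,61.802) → (17.636,154.846) (closed)

[4] `<polygon>` rectangle, #ff0000→cut S853 F857: (49.423,122.528) → (65.320,122.528) → (65.320,110.156) → (49.423,110.156) → (49.423,122.528) (closed)

[5] `<polyline>` line segment, #0000ff→score S632 F1857: (78.520,62.782) → (79.347,100.997)

(bCNC post)
(Date: synthetic)
G21
G90
G0 X50.802 Y78.054
M3 S632
G01 X68.528 Y120.366 F1857
G01 X48.183 Y74.190 F1857
G01 X27.644 Y133.921 F1857
G01 X101.774 Y76.306 F1857
G01 X60.811 Y78.143 F1857
M5
G0 X99.235 Y150.312
M3 S853
G01 X37.405 Y51.547 F857
G01 X84.945 Y54.801 F857
G01 X21.144 Y104.681 F857
G01 X99.235 Y150.312 F857
M5
G0 X17.636 Y154.846
M3 S632
G01 X29.976 Y154.846 F1857
G01 X29.976 Y61.802 F1857
G01 X17.636 Y61.802 F1857
G01 X17.636 Y154.846 F1857
M5
G0 X49.423 Y122.528
M3 S853
G01 X65.320 Y122.528 F857
G01 X65.320 Y110.156 F857
G01 X49.423 Y110.156 F857
G01 X49.423 Y122.528 F857
M5
G0 X78.520 Y62.782
M3 S632
G01 X79.347 Y100.997 F1857
M5
G0 X0.000 Y0.000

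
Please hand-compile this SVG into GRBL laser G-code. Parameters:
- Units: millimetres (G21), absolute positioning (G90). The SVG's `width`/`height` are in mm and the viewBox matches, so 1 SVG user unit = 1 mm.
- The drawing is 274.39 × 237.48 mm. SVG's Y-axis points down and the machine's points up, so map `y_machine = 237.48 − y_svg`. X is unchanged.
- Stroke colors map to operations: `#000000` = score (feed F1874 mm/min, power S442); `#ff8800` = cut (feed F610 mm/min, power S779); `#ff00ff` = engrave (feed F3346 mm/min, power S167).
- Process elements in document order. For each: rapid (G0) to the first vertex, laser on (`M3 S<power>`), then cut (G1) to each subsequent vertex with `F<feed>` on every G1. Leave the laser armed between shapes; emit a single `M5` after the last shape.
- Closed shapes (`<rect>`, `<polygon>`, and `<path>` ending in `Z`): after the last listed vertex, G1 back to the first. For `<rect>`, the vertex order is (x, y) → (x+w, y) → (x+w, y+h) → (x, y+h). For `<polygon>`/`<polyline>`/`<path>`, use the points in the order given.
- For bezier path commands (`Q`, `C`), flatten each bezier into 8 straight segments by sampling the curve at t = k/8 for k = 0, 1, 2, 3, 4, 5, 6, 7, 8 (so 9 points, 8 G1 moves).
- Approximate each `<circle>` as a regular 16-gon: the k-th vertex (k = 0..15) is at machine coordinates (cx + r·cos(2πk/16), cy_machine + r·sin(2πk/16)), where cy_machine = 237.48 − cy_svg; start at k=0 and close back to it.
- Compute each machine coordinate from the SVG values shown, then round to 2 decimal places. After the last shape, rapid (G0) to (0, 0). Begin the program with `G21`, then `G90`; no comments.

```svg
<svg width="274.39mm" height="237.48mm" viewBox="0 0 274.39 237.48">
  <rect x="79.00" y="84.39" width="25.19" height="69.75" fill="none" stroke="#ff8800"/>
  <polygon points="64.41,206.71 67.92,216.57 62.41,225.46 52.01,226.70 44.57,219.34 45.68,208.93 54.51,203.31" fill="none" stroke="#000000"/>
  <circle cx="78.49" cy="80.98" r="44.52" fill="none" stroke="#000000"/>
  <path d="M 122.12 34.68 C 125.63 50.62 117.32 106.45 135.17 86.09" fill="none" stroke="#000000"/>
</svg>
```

1 u = 1 mm; y_m = 237.48 − y.

[1] `<rect>` rectangle, #ff8800→cut S779 F610: (79.00,153.09) → (104.19,153.09) → (104.19,83.34) → (79.00,83.34) → (79.00,153.09) (closed)

[2] `<polygon>` regular polygon, #000000→score S442 F1874: (64.41,30.77) → (67.92,20.91) → (62.41,12.02) → (52.01,10.78) → (44.57,18.14) → (45.68,28.55) → (54.51,34.17) → (64.41,30.77) (closed)

[3] `<circle>` circle, #000000→score S442 F1874: (123.01,156.50) → (119.62,173.54) → (109.97,187.98) → (95.53,197.63) → (78.49,201.02) → (61.45,197.63) → (47.01,187.98) → (37.36,173.54) → (33.97,156.50) → (37.36,139.46) → (47.01,125.02) → (61.45,115.37) → (78.49,111.98) → (95.53,115.37) → (109.97,125.02) → (119.62,139.46) → (123.01,156.50) (closed)

[4] `<path>` cubic bezier, #000000→score S442 F1874: (122.12,202.80) → (122.96,195.18) → (123.13,185.18) → (123.09,174.16) → (123.27,163.48) → (124.12,154.51) → (126.09,148.59) → (129.63,147.10) → (135.17,151.39)

G21
G90
G0 X79.00 Y153.09
M3 S779
G1 X104.19 Y153.09 F610
G1 X104.19 Y83.34 F610
G1 X79.00 Y83.34 F610
G1 X79.00 Y153.09 F610
G0 X64.41 Y30.77
M3 S442
G1 X67.92 Y20.91 F1874
G1 X62.41 Y12.02 F1874
G1 X52.01 Y10.78 F1874
G1 X44.57 Y18.14 F1874
G1 X45.68 Y28.55 F1874
G1 X54.51 Y34.17 F1874
G1 X64.41 Y30.77 F1874
G0 X123.01 Y156.50
M3 S442
G1 X119.62 Y173.54 F1874
G1 X109.97 Y187.98 F1874
G1 X95.53 Y197.63 F1874
G1 X78.49 Y201.02 F1874
G1 X61.45 Y197.63 F1874
G1 X47.01 Y187.98 F1874
G1 X37.36 Y173.54 F1874
G1 X33.97 Y156.50 F1874
G1 X37.36 Y139.46 F1874
G1 X47.01 Y125.02 F1874
G1 X61.45 Y115.37 F1874
G1 X78.49 Y111.98 F1874
G1 X95.53 Y115.37 F1874
G1 X109.97 Y125.02 F1874
G1 X119.62 Y139.46 F1874
G1 X123.01 Y156.50 F1874
G0 X122.12 Y202.80
M3 S442
G1 X122.96 Y195.18 F1874
G1 X123.13 Y185.18 F1874
G1 X123.09 Y174.16 F1874
G1 X123.27 Y163.48 F1874
G1 X124.12 Y154.51 F1874
G1 X126.09 Y148.59 F1874
G1 X129.63 Y147.10 F1874
G1 X135.17 Y151.39 F1874
M5
G0 X0.00 Y0.00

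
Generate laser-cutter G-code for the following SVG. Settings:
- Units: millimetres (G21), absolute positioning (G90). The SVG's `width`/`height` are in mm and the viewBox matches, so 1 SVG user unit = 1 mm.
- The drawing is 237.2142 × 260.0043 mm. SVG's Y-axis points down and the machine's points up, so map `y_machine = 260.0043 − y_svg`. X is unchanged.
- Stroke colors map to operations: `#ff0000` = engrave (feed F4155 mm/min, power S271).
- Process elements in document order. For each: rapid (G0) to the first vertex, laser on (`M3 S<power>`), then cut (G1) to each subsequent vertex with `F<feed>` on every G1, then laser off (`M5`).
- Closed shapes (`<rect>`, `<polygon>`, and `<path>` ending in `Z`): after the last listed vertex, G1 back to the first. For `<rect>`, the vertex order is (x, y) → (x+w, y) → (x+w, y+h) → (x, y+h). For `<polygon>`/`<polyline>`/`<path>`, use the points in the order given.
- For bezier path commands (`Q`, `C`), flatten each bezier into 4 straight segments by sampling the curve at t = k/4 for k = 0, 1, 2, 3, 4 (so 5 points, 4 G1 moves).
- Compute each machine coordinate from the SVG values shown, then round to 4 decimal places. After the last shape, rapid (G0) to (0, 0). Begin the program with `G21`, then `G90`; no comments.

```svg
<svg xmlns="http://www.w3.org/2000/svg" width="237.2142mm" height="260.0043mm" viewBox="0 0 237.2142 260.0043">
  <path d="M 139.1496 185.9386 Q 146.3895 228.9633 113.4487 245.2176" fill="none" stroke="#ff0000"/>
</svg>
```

Since the viewBox matches the mm dimensions, user units are millimetres directly. The only transform is the Y-flip y_m = 260.0043 − y_svg.

Shape 1 is a quadratic bezier drawn with `<path>`. Its stroke #ff0000 means engrave at S271, F4155. After flipping Y the toolpath is (139.1496,74.0657) → (140.2583,54.2265) → (136.3443,37.7336) → (127.4078,24.5870) → (113.4487,14.7867).

G21
G90
G0 X139.1496 Y74.0657
M3 S271
G1 X140.2583 Y54.2265 F4155
G1 X136.3443 Y37.7336 F4155
G1 X127.4078 Y24.5870 F4155
G1 X113.4487 Y14.7867 F4155
M5
G0 X0.0000 Y0.0000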